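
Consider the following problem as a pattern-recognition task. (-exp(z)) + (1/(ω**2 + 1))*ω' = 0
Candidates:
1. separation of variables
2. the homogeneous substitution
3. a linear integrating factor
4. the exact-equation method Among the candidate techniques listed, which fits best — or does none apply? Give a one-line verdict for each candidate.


Verdict: separation of variables — the derivative equals a pure function of z (namely exp(z)) times a pure function of ω (namely ω**2 + 1); divide and integrate each side.
- separation of variables — yes — fits the structure here.
- the homogeneous substitution: the slope does not depend on the ratio of the variables alone.
- a linear integrating factor — the unknown enters nonlinearly (through a power, a denominator, or a transcendental function), which the linear integrating-factor recipe cannot absorb as-is — any repair would come from a preliminary substitution, not the factor.
- the exact-equation method — any potential here is of the trivial single-variable kind; the exact method earns its name only with genuine cross terms.


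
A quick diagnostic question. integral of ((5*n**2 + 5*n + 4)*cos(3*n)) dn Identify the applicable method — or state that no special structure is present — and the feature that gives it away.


Verdict: integration by parts — a polynomial factor 5*n**2 + 5*n + 4 multiplies cos(3*n); differentiating 5*n**2 + 5*n + 4 lowers its degree while cos(3*n) integrates cleanly, so parts wins.


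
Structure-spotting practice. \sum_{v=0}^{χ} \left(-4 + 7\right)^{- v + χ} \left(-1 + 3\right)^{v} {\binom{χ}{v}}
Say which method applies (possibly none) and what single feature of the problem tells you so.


Best approach: the binomial theorem — the summand is term v of a binomial expansion in (-1 + 3) and 3; the whole sum is a single power.


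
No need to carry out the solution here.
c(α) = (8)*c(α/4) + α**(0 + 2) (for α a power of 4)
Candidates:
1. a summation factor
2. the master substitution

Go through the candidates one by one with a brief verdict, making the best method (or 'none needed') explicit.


Verdict: the master substitution — the recursive call is at index α/4 rather than a shift, a divide-and-conquer shape — substituting α = 4^m linearizes it.
- a summation factor — the recursion divides its index rather than shifting it — there is no previous-term chain for a summation factor to telescope.
- the master substitution: yes, a natural case for it.


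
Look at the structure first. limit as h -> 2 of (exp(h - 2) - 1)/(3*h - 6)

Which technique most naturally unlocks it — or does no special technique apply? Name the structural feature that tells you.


Verdict: l'Hôpital's rule (0/0) — numerator and denominator both vanish at 2 — a genuine 0/0 form, which is exactly when l'Hôpital applies. One could equally expand both pieces locally and compare leading terms; the rule does that in one stroke.


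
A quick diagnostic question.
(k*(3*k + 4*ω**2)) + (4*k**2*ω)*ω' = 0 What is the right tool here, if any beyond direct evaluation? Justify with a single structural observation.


Technique: the exact-equation method — because the two cross partials coincide, the form is conservative as written — recover its potential in (k, ω).


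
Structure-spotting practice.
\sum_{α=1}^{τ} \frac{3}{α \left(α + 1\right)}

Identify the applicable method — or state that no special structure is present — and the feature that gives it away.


Best approach: telescoping — \frac{3}{α \left(α + 1\right)} is a collapsed telescope: expand it into simple fractions to see the cancellation.


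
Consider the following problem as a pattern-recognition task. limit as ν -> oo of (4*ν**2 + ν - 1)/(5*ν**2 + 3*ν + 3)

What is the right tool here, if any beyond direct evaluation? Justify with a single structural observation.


Verdict: dominant-term comparison — divide through by the highest power of ν; every lower-order term dies and the dominant terms decide the limit. Differentiating the expression as a single quotient would eventually settle it as well; matching dominant growth settles it immediately.


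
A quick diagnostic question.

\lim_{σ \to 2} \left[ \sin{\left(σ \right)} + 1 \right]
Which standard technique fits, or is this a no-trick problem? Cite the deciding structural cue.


Diagnosis: no special technique — no vanishing denominator and no indeterminate clash at the point — evaluation is immediate.


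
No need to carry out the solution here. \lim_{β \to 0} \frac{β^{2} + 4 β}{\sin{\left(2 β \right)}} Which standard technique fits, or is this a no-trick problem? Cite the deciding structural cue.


Method: l'Hôpital's rule (0/0) — both numerator and denominator vanish at 0: the genuine 0/0 indeterminate that l'Hôpital exists for. A first-order expansion at the point is an equally standard path; the rule packages it.


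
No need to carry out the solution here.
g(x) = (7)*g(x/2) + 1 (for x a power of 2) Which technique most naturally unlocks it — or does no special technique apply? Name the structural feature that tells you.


Diagnosis: the master substitution — the call at x/2 makes this multiplicative recursion; the master-style substitution converts it to additive.


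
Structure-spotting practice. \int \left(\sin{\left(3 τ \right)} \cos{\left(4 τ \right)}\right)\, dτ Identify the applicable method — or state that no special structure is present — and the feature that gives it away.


Verdict: a trigonometric identity — two sinusoids at different rates multiply in \sin{\left(3 τ \right)} \cos{\left(4 τ \right)}; the product-to-sum identity uncouples them.


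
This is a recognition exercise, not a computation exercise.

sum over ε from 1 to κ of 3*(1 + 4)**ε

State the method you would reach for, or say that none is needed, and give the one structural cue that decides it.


Method: the geometric series formula — consecutive terms stand in a fixed index-free ratio — the geometric sum formula closes it.


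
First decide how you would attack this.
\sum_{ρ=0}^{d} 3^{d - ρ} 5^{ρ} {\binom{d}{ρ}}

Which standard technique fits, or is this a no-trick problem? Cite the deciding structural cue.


Verdict: the binomial theorem — the binomial coefficients weight matched powers of 5 and 3, which is exactly the expansion of a binomial power.


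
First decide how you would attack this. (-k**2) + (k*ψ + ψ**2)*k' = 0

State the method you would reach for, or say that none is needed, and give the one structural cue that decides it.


Technique: the homogeneous substitution — scaling ψ and k together leaves the slope fixed — it depends only on k/ψ, so substitute the ratio. A Bernoulli-style rewrite — possibly after exchanging which variable is treated as dependent — would work as well; the homogeneous substitution is the more immediate reading here.


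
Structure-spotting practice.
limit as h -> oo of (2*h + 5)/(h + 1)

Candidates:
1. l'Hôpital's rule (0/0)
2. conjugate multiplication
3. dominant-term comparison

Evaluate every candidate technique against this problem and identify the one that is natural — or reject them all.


Method: dominant-term comparison — divide by the highest power of h present: lower-order terms vanish and the dominant ratio remains.
- l'Hôpital's rule (0/0) — viewed as a single quotient this runs to ∞/∞, not the 0/0 clash this candidate addresses; an at-infinity variant of the rule would resolve it, but comparing leading growth reads the answer without differentiating.
- conjugate multiplication — the conjugate move applies to radical differences, which this is not.
- dominant-term comparison: applies; the problem has the shape this method handles.


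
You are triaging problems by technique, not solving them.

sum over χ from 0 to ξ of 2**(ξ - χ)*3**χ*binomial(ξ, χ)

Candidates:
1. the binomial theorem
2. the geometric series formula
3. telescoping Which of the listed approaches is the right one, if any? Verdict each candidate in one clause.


Best approach: the binomial theorem — binomial(ξ, χ) weighting matched powers of 3 and 2 is the expanded form of (3 + 2)^ξ — fold it back up.
- the binomial theorem — applicable, and directly so.
- the geometric series formula: there is no constant term-to-term ratio.
- telescoping — computed from the summand as displayed, the partial sums build up without the pairwise collapse telescoping exploits.


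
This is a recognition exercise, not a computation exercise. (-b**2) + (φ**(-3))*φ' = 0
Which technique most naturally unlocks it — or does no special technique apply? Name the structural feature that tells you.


Diagnosis: separation of variables — solved for the derivative, the right side splits multiplicatively into a function of each variable alone — divide and integrate each side. One could also solve this as an exact equation; with each coefficient in its own variable, separating is the same work with fewer steps.


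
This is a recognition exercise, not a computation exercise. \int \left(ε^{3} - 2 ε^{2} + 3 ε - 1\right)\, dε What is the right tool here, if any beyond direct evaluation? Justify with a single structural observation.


Method: no special technique — nothing composite, nothing rational, nothing trigonometric — each constant-multiple power of ε integrates by the power rule alone.


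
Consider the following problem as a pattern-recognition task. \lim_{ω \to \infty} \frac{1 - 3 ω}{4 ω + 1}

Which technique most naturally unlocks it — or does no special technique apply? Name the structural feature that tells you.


Technique: dominant-term comparison — divide through by the highest power of ω; every lower-order term dies and the dominant terms decide the limit. Viewed as a single quotient this is an ∞/∞ form — an at-infinity application of l'Hôpital's rule would also resolve it; comparing leading growth reads the answer without differentiating.


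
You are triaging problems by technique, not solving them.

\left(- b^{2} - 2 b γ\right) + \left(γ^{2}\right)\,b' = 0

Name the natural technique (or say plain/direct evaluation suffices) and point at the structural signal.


Verdict: the homogeneous substitution — the slope's numerator and denominator have matching total degree, so it depends only on b/γ and the ratio substitution collapses it. A Bernoulli substitution is a fair alternative on this equation directly; the homogeneous reading takes it as given.


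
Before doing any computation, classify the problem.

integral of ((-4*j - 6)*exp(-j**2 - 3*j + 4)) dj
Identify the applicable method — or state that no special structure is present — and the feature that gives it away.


Technique: u-substitution — structure check: outer function, inner expression -j**2 - 3*j + 4, inner derivative as a factor — the classic u = -j**2 - 3*j + 4 pattern.


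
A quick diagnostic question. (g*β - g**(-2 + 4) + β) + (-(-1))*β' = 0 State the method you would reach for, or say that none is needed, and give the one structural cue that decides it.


Method: a linear integrating factor — the unknown enters only to the first power against a nonzero forcing term — the integrating-factor template applies directly.


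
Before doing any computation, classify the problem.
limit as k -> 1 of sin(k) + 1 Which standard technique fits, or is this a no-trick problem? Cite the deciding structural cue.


Verdict: no special technique — the expression is continuous at the evaluation point — substitute directly; no indeterminate form appears.


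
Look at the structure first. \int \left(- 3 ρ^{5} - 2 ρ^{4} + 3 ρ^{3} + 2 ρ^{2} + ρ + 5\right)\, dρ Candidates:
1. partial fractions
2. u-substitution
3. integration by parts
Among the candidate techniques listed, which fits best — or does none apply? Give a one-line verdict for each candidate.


Verdict: no special technique — scan for structure and find none: constant multiples of powers of ρ, integrate directly.
- partial fractions — there is no rational-function structure to decompose.
- u-substitution: any workable substitution here is cosmetic — the integrand is already in directly integrable form.
- integration by parts: splitting off a factor buys nothing — the integrand integrates directly without parts.


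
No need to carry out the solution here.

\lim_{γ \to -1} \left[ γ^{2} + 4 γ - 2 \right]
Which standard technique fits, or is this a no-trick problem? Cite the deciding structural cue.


Method: no special technique — the function is continuous at -1; evaluation is itself the limit, no machinery required.


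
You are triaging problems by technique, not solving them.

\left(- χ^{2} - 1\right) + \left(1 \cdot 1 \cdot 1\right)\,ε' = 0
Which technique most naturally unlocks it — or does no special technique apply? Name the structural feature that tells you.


Technique: no special technique — solved for the derivative, no ε appears — this is antidifferentiation in χ wearing ODE clothing.


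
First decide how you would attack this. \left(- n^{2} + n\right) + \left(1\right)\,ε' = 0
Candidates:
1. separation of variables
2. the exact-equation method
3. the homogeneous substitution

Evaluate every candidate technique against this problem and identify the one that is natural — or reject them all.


Method: no special technique — with ε absent the equation is not coupled at all: direct integration in n.
- separation of variables: with no unknown in the slope, separating variables is a formality — the equation integrates directly.
- the exact-equation method — the unknown never enters the equation — exactness holds emptily, with nothing for the method to add.
- the homogeneous substitution: solved for the derivative, the right side changes under joint scaling of the two variables.


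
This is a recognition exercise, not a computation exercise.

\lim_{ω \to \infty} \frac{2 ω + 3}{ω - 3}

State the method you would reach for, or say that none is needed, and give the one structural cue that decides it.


Technique: dominant-term comparison — as ω grows, only the highest-degree terms matter — compare leading terms and read the limit off. As a single quotient, the ∞/∞ shape would yield to repeated differentiation as well — the growth comparison gets there in one look.


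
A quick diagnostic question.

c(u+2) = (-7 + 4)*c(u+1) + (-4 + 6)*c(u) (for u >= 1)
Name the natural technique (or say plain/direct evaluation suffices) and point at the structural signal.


Verdict: the characteristic-root method — try a geometric ansatz r^u: constant coefficients turn the recurrence into one polynomial equation in r.


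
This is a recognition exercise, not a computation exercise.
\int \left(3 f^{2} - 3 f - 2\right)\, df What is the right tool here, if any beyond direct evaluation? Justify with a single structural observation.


Technique: no special technique — scan for structure and find none: constant multiples of powers of f, integrate directly.


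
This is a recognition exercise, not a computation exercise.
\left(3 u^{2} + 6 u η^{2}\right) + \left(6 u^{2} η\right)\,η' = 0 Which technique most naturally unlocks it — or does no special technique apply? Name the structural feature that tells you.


Verdict: the exact-equation method — this form is already the differential of something: the matching mixed partials of 3 u^{2} + 6 u η^{2} and 6 u^{2} η prove it.


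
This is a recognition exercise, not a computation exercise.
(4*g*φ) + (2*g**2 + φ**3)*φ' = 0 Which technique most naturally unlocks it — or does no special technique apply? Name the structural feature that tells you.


Method: the exact-equation method — the cross partial derivatives of 4*g*φ and 2*g**2 + φ**3 agree, so the left side is the total differential of one potential in g and φ.


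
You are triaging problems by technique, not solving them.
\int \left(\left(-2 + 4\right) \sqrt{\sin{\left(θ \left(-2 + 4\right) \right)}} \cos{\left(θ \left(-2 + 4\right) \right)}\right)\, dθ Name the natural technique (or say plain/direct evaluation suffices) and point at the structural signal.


Technique: u-substitution — collected, the integrand has one factor that is, up to a constant, the derivative of an inner expression the rest depends on — substitute for that inner expression.


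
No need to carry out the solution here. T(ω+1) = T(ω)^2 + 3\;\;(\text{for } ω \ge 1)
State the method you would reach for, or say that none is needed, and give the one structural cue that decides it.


Best approach: no special technique — the unknown enters the rule nonlinearly, not as a weighted sum — no linear method is even well-posed.


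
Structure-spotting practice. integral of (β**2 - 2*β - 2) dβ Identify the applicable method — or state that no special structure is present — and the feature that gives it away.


Best approach: no special technique — every term is a constant multiple of a power of β; term-wise power-rule integration needs no preliminary transformation.


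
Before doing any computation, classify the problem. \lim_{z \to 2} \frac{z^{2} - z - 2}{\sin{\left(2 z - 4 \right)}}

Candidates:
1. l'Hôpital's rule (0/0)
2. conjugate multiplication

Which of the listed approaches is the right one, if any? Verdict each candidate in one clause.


Technique: l'Hôpital's rule (0/0) — substituting 2 gives 0 over 0; differentiate top and bottom once and re-evaluate. One could equally expand both pieces locally and compare leading terms; the rule does that in one stroke.
- l'Hôpital's rule (0/0) — applies; the problem has the shape this method handles.
- conjugate multiplication — multiplying by a conjugate would not remove any indeterminacy here.


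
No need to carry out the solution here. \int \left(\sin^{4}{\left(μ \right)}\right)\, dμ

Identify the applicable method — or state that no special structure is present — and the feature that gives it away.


Verdict: a trigonometric identity — apply power reduction to \sin^{4}{\left(μ \right)}; each application halves the trigonometric degree.


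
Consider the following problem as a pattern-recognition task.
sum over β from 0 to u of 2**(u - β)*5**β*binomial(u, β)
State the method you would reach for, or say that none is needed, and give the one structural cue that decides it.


Best approach: the binomial theorem — the binomial coefficients weight matched powers of 5 and 2, which is exactly the expansion of a binomial power.


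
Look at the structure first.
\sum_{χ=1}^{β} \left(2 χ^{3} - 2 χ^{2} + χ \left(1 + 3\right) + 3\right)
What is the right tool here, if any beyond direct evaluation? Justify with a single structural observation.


Method: no special technique — no cancellation, no constant ratio, no binomial weights — just polynomial terms summed directly.


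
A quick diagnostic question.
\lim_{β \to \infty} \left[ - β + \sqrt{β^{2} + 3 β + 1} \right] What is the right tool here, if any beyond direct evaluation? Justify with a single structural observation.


Method: conjugate multiplication — divergence minus divergence hides a finite answer — expose it by pairing \sqrt{β^{2} + 3 β + 1} - β with its conjugate.


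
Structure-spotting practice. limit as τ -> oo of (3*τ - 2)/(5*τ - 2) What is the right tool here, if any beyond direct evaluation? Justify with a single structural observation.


Method: dominant-term comparison — divide through by the highest power of τ; every lower-order term dies and the dominant terms decide the limit. As a single quotient, the ∞/∞ shape would yield to repeated differentiation as well — the growth comparison gets there in one look.


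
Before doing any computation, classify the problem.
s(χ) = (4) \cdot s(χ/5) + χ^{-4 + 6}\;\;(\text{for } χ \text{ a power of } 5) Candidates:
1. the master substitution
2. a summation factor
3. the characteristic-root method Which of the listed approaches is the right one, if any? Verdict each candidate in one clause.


Verdict: the master substitution — treat m = log base 5 of χ as the new clock: one recursion step advances m by one while χ scales by 5.
- the master substitution: applicable, and directly so.
- a summation factor: a divided-index call is outside the fixed-shift first-order family a summation factor normalizes.
- the characteristic-root method — a divided-index call is not the fixed-shift linear shape that characteristic roots solve.


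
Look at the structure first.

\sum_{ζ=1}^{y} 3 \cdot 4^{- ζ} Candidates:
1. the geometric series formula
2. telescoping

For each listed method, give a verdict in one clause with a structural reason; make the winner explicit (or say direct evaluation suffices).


Verdict: the geometric series formula — consecutive terms stand in a fixed index-free ratio — the geometric sum formula closes it.
- the geometric series formula — applicable, and directly so.
- telescoping: the terms as presented offer no neighboring cancellation — a telescoping rewrite may exist, but the displayed structure does not hand one over.


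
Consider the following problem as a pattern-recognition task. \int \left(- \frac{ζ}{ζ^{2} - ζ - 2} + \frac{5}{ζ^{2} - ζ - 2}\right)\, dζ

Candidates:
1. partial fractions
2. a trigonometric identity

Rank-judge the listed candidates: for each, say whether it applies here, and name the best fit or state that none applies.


Method: partial fractions — a proper rational integrand over the factorable ζ^{2} - ζ - 2: partial fractions reduce it to elementary pieces.
- partial fractions: yes, a natural case for it.
- a trigonometric identity: no sine or cosine appears, so there is nothing for a trigonometric identity to act on.


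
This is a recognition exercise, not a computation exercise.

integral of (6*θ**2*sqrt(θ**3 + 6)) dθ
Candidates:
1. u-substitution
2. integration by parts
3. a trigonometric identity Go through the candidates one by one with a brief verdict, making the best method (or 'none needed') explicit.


Best approach: u-substitution — structure check: outer function, inner expression θ**3 + 6, inner derivative as a factor — the classic u = θ**3 + 6 pattern.
- u-substitution — yes — fits the structure here.
- integration by parts: the non-polynomial partner is not one of the parts kernels — exp, sine, or cosine with a degree-1 argument, or a logarithm.
- a trigonometric identity: no sine or cosine appears, so there is nothing for a trigonometric identity to act on.


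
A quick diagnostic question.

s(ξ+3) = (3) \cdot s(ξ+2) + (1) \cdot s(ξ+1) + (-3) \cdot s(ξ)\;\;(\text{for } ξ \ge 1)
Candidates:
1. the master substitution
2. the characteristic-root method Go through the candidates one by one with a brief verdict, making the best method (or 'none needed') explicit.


Technique: the characteristic-root method — this is the constant-coefficient homogeneous case — the whole solution in ξ reduces to a polynomial's roots.
- the master substitution — with no divided-index recursive call, reindexing by powers of a base buys nothing.
- the characteristic-root method — yes, a natural case for it.


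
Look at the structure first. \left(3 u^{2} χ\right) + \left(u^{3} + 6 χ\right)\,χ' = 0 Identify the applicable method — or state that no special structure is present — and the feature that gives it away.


Verdict: the exact-equation method — check exactness first: here it holds (3 u^{2} χ, u^{3} + 6 χ have matching cross partials), so no integrating factor is needed.


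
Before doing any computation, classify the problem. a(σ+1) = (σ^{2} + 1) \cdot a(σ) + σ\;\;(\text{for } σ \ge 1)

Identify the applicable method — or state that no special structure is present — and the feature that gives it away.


Technique: a summation factor — one-term recursion with variable weight σ^{2} + 1 is solved by product normalization, not by root-finding.


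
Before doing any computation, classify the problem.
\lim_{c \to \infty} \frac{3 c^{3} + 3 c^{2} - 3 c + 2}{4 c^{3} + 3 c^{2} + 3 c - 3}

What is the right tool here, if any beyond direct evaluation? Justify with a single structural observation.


Diagnosis: dominant-term comparison — as c grows, only the highest-degree terms matter — compare leading terms and read the limit off. Differentiating the expression as a single quotient would eventually settle it as well; matching dominant growth settles it immediately.


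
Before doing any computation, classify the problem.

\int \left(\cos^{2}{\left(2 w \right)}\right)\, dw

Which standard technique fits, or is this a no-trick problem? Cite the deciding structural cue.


Method: a trigonometric identity — even powers like \cos^{2}{\left(2 w \right)} never integrate directly; the half-angle identity lowers the degree first.


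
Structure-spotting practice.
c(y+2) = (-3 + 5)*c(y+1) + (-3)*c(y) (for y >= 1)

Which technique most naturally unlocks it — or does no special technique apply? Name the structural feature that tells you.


Verdict: the characteristic-root method — try a geometric ansatz r^y: constant coefficients turn the recurrence into one polynomial equation in r.


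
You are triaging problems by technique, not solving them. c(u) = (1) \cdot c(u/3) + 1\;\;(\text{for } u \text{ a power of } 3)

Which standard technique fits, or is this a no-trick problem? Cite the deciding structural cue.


Method: the master substitution — the argument contracts 3-fold per step: reindex u exponentially and solve the linear recurrence in the new index.


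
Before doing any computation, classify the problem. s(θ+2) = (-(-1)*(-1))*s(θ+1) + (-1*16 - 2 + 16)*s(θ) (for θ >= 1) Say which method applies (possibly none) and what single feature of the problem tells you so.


Best approach: the characteristic-root method — try a geometric ansatz r^θ: constant coefficients turn the recurrence into one polynomial equation in r.


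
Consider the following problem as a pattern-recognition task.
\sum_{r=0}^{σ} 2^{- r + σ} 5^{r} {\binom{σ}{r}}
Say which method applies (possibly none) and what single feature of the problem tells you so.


Best approach: the binomial theorem — terms weighting {\binom{σ}{r}} against matched powers of 5 and 2 reassemble into (5 + 2)^σ by the binomial theorem.


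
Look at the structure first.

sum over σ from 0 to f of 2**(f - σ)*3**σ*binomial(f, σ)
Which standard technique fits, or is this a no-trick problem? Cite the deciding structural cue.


Technique: the binomial theorem — terms weighting binomial(f, σ) against matched powers of 3 and 2 reassemble into (3 + 2)^f by the binomial theorem.


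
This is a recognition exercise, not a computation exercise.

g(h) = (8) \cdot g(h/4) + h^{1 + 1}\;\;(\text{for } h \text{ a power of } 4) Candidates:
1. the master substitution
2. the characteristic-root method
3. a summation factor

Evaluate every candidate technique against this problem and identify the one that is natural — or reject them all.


Best approach: the master substitution — treat m = log base 4 of h as the new clock: one recursion step advances m by one while h scales by 4.
- the master substitution: yes, a natural case for it.
- the characteristic-root method — the recursion divides its index rather than shifting it — outside the constant-shift family the root method covers.
- a summation factor: the recursion divides its index rather than shifting it — there is no previous-term chain for a summation factor to telescope.


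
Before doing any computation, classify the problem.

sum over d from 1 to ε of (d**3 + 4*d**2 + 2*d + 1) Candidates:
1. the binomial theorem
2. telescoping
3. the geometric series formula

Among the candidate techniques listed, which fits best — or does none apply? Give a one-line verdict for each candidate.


Technique: no special technique — the summand is a plain polynomial in d (expanding first if it arrives factored); standard power-sum formulas evaluate it term by term.
- the binomial theorem: the summand does not match any term pattern of an expanded binomial power.
- telescoping — computed from the summand as displayed, the partial sums build up without the pairwise collapse telescoping exploits.
- the geometric series formula — no single multiplier carries one term to the next throughout the sum.


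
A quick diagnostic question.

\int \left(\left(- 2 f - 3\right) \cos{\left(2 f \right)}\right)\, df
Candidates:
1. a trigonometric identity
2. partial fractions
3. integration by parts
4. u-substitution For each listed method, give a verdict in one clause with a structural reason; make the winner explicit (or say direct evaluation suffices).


Diagnosis: integration by parts — the integrand splits as - 2 f - 3 times \cos{\left(2 f \right)} — repeatedly differentiating the polynomial part kills it, which is the parts ladder.
- a trigonometric identity: no identity rewrites this into an easier trigonometric form.
- partial fractions: the expression is not a ratio of polynomials that decomposes further.
- integration by parts: applies; the problem has the shape this method handles.
- u-substitution — no subexpression of the integrand pairs with its own derivative as a factor — individual terms may offer their own substitutions, but any change of variable covering the whole integral would have to be constructed from outside the expression.


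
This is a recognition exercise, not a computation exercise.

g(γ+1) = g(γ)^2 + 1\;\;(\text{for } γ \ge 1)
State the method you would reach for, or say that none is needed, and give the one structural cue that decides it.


Best approach: no special technique — the unknown enters the rule nonlinearly, not as a weighted sum — no linear method is even well-posed.


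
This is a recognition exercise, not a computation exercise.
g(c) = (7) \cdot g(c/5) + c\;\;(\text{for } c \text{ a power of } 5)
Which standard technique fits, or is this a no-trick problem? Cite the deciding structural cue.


Verdict: the master substitution — treat m = log base 5 of c as the new clock: one recursion step advances m by one while c scales by 5.


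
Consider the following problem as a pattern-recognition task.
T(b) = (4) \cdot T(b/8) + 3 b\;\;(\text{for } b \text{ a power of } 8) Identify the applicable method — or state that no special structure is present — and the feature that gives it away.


Verdict: the master substitution — the argument contracts 8-fold per step: reindex b exponentially and solve the linear recurrence in the new index.


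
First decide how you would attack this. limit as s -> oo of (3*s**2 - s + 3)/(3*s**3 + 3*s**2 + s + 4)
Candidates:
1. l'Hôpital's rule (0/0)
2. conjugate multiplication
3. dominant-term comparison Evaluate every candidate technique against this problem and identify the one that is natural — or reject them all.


Method: dominant-term comparison — as s grows, only the highest-degree terms matter — compare leading terms and read the limit off.
- l'Hôpital's rule (0/0) — as a single quotient the expression runs to ∞/∞ at the limit point — an at-infinity form of the rule would apply, though the leading-growth comparison is the direct reading.
- conjugate multiplication — there is no infinity-minus-infinity radical difference to rationalize.
- dominant-term comparison: yes — fits the structure here.


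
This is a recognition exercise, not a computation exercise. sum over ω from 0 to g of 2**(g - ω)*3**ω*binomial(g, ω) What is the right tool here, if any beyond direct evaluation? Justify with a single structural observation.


Diagnosis: the binomial theorem — binomial(g, ω) weighting matched powers of 3 and 2 is the expanded form of (3 + 2)^g — fold it back up.


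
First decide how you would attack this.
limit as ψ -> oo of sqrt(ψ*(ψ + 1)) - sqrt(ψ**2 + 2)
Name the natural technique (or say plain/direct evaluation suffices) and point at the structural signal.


Verdict: conjugate multiplication — an infinity-minus-infinity difference with a surviving radical — multiply by the conjugate to cancel the divergence.


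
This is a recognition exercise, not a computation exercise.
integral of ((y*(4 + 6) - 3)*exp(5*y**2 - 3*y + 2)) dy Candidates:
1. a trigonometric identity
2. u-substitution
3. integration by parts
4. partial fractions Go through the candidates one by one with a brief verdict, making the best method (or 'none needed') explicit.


Verdict: u-substitution — everything non-trivial happens through the inner expression 5*y**2 - 3*y + 2, and its derivative accounts for the remaining factor up to a constant, so set u = 5*y**2 - 3*y + 2.
- a trigonometric identity — no sine or cosine appears, so there is nothing for a trigonometric identity to act on.
- u-substitution: applicable, and directly so.
- integration by parts: the non-polynomial partner is not one of the parts kernels — exp, sine, or cosine with a degree-1 argument, or a logarithm.
- partial fractions — there is no rational-function structure to decompose.


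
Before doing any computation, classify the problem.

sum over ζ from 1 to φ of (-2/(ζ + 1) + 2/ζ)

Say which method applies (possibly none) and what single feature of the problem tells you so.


Verdict: telescoping — the generic term is a one-step difference of 2/ζ, so partial sums shortcut to endpoint evaluation.


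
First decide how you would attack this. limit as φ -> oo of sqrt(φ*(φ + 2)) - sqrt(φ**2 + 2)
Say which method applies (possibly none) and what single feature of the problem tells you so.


Verdict: conjugate multiplication — neither sqrt(φ*(φ + 2)) nor sqrt(φ**2 + 2) converges alone, so rewrite their difference as a conjugate-rationalized quotient first.


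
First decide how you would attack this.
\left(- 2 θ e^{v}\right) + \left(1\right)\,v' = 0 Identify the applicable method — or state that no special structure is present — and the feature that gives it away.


Best approach: separation of variables — one side of the product carries the independent variable, the other the unknown — the textbook separation shape.


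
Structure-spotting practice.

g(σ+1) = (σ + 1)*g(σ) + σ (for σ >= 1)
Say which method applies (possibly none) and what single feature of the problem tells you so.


Best approach: a summation factor — first-order, linear, moving coefficient σ + 1: the discrete analogue of an integrating factor handles it.


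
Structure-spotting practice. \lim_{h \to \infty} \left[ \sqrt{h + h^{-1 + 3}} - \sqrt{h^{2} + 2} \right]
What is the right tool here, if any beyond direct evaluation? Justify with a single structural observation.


Method: conjugate multiplication — neither \sqrt{h + h^{-1 + 3}} nor \sqrt{h^{2} + 2} converges alone, so rewrite their difference as a conjugate-rationalized quotient first.


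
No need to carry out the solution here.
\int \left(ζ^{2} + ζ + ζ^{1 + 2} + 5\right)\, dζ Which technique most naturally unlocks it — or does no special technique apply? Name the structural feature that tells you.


Best approach: no special technique — nothing composite, nothing rational, nothing trigonometric — each constant-multiple power of ζ integrates by the power rule alone.


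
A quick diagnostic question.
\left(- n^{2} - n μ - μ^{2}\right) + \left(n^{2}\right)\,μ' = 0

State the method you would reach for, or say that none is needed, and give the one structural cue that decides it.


Technique: the homogeneous substitution — the slope is degree-zero homogeneous: the ratio substitution v = μ/n collapses it.


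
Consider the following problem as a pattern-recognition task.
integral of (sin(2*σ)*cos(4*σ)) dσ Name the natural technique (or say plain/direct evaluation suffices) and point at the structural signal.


Technique: a trigonometric identity — mixed-frequency products such as sin(2*σ)*cos(4*σ) are designed for the product-to-sum formula.


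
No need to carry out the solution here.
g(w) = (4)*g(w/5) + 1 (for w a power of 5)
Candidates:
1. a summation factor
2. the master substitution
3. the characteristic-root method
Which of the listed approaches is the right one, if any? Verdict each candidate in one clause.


Technique: the master substitution — treat m = log base 5 of w as the new clock: one recursion step advances m by one while w scales by 5.
- a summation factor — a divided-index call is outside the fixed-shift first-order family a summation factor normalizes.
- the master substitution: a fit — the right tool for this form.
- the characteristic-root method: the recursion divides its index rather than shifting it — outside the constant-shift family the root method covers.


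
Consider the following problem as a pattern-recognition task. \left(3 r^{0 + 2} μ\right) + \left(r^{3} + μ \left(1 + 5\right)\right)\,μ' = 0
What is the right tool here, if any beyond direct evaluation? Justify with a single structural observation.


Technique: the exact-equation method — equality of cross partials is the green light — assemble the potential function term by term.


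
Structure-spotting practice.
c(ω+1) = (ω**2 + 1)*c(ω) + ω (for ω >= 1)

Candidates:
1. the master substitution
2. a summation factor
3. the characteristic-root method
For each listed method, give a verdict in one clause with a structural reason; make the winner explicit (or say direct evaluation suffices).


Diagnosis: a summation factor — rescale the sequence by the product of the weights ω**2 + 1 so far — the recurrence collapses to a plain running sum.
- the master substitution: there is no divide-the-index recursive argument.
- a summation factor — a fit — the right tool for this form.
- the characteristic-root method — the coefficients vary with the index, breaking the constant-coefficient structure the method needs.


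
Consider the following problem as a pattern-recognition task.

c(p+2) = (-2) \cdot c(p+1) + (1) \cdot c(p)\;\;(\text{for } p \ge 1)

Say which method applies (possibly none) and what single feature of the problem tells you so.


Diagnosis: the characteristic-root method — the recurrence treats every index alike (constant coefficients, no forcing) — precisely the regime where r^p trials close it.


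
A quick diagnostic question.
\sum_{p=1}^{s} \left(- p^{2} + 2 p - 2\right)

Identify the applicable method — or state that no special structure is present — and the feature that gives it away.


Best approach: no special technique — no ratio, no shift structure, no binomial pattern: sum the constant-multiple powers of p with known formulas.


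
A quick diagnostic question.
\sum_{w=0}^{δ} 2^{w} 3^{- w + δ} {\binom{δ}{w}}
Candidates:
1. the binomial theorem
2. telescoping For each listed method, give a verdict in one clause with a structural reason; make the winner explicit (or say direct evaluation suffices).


Method: the binomial theorem — {\binom{δ}{w}} weighting matched powers of 2 and 3 is the expanded form of (2 + 3)^δ — fold it back up.
- the binomial theorem: applicable, and directly so.
- telescoping: as presented, consecutive terms share no shifted copy to cancel against — no rewrite is on display to change that.


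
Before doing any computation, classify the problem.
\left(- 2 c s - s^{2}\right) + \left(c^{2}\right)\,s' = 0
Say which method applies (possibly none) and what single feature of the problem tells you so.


Method: the homogeneous substitution — scaling c and s together leaves the slope fixed — it depends only on s/c, so substitute the ratio. A Bernoulli rewrite works here as the equation stands — the homogeneous substitution is the more immediate reading.


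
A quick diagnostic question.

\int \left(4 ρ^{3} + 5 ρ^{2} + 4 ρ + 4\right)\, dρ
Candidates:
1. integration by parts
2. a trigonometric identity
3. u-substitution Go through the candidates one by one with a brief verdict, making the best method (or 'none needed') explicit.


Technique: no special technique — nothing composite, nothing rational, nothing trigonometric — each constant-multiple power of ρ integrates by the power rule alone.
- integration by parts — parts would only shuffle a directly integrable integrand.
- a trigonometric identity — with no trigonometric functions present, identity rewriting has no target.
- u-substitution: any workable substitution here is cosmetic — the integrand is already in directly integrable form.
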